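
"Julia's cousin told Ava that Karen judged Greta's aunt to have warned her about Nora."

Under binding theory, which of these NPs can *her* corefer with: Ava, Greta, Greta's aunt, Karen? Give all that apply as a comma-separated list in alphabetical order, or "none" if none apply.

*her* is a pronoun; Principle B requires it to be free in its binding domain — the clause headed by 'warned'.
— Ava: object of the matrix clause; c-commands the pronoun but lies outside its binding domain — allowed.
— Greta: possessor inside the subject DP of the clause headed by 'warned'; does not c-command the pronoun — Principle B does not apply; allowed.
— Greta's aunt: subject of the clause headed by 'warned'; c-commands the pronoun within its binding domain — blocked (Principle B).
— Karen: subject of the clause headed by 'judged'; c-commands the pronoun but lies outside its binding domain — allowed.

Ava, Greta, Karen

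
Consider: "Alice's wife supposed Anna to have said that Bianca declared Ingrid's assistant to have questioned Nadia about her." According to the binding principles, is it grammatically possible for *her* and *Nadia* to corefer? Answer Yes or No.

*her* is a pronoun; Principle B requires it to be free in its binding domain — the clause headed by 'questioned'.
— Nadia: object of the clause headed by 'questioned'; c-commands the pronoun within its binding domain — blocked (Principle B).

No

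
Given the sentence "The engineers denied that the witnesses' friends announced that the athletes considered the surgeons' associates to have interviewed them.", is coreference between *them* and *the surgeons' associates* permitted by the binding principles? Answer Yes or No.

*them* is a pronoun; Principle B requires it to be free in its binding domain — the clause headed by 'interviewed'.
— the surgeons' associates: subject of the clause headed by 'interviewed'; c-commands the pronoun within its binding domain — blocked (Principle B).

No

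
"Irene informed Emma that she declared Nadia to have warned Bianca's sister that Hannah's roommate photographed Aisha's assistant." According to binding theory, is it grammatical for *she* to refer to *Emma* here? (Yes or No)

Yes

*Emma* is an R-expression; Principle C requires it to be free (not bound by any c-commanding expression).
— she: subject of the clause headed by 'declared'; the pronoun does not c-command the R-expression — coreference allowed.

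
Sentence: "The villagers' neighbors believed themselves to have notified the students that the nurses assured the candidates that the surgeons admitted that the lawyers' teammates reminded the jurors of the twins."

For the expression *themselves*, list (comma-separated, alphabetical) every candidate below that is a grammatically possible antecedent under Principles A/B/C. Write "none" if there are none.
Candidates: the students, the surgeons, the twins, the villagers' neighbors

*themselves* is a reflexive; Principle A requires it to be bound within its binding domain — the matrix clause.
— the students: object of the clause headed by 'notified'; does not c-command the reflexive — cannot bind it (Principle A).
— the surgeons: subject of the clause headed by 'admitted'; does not c-command the reflexive — cannot bind it (Principle A).
— the twins: second object of the clause headed by 'reminded'; does not c-command the reflexive — cannot bind it (Principle A).
— the villagers' neighbors: subject of the matrix clause; c-commands the reflexive within its binding domain — allowed (Principle A).

the villagers' neighbors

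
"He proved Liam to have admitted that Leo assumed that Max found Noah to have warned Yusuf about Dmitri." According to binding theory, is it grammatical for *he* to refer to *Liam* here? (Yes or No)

*Liam* is an R-expression; Principle C requires it to be free (not bound by any c-commanding expression).
— he: subject of the matrix clause; the pronoun c-commands the R-expression — coreference blocked (Principle C).

No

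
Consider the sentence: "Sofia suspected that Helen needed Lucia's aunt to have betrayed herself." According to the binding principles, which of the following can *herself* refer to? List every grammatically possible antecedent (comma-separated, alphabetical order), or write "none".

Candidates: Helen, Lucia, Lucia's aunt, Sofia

Lucia's aunt

*herself* is a reflexive; Principle A requires it to be bound within its binding domain — the clause headed by 'betrayed'.
— Helen: subject of the clause headed by 'needed'; c-commands the reflexive but lies outside its binding domain — cannot bind it (Principle A).
— Lucia: possessor inside the subject DP of the clause headed by 'betrayed'; does not c-command the reflexive — cannot bind it (Principle A).
— Lucia's aunt: subject of the clause headed by 'betrayed'; c-commands the reflexive within its binding domain — allowed (Principle A).
— Sofia: subject of the matrix clause; c-commands the reflexive but lies outside its binding domain — cannot bind it (Principle A).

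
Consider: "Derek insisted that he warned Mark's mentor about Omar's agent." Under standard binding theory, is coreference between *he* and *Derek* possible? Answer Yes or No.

*Derek* is an R-expression; Principle C requires it to be free (not bound by any c-commanding expression).
— he: subject of the clause headed by 'warned'; the pronoun does not c-command the R-expression — coreference allowed.

Yes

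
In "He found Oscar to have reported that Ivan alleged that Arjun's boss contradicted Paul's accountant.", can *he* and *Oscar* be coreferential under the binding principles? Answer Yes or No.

*Oscar* is an R-expression; Principle C requires it to be free (not bound by any c-commanding expression).
— he: subject of the matrix clause; the pronoun c-commands the R-expression — coreference blocked (Principle C).

No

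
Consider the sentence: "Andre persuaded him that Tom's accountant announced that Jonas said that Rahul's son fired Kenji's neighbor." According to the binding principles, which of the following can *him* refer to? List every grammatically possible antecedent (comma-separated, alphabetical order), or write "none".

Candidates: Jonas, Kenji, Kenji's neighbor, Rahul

none

*him* is a pronoun; Principle B requires it to be free in its binding domain — the matrix clause.
— Jonas: subject of the clause headed by 'said'; is c-commanded by the pronoun; coreference would bind this R-expression — blocked (Principle C).
— Kenji: possessor inside the object DP of the clause headed by 'fired'; is c-commanded by the pronoun; coreference would bind this R-expression — blocked (Principle C).
— Kenji's neighbor: object of the clause headed by 'fired'; is c-commanded by the pronoun; coreference would bind this R-expression — blocked (Principle C).
— Rahul: possessor inside the subject DP of the clause headed by 'fired'; is c-commanded by the pronoun; coreference would bind this R-expression — blocked (Principle C).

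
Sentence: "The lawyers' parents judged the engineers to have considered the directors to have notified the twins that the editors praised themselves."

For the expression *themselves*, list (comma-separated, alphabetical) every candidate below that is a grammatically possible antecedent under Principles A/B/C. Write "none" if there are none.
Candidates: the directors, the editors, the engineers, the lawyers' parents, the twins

*themselves* is a reflexive; Principle A requires it to be bound within its binding domain — the clause headed by 'praised'.
— the directors: subject of the clause headed by 'notified'; c-commands the reflexive but lies outside its binding domain — cannot bind it (Principle A).
— the editors: subject of the clause headed by 'praised'; c-commands the reflexive within its binding domain — allowed (Principle A).
— the engineers: subject of the clause headed by 'considered'; c-commands the reflexive but lies outside its binding domain — cannot bind it (Principle A).
— the lawyers' parents: subject of the matrix clause; c-commands the reflexive but lies outside its binding domain — cannot bind it (Principle A).
— the twins: object of the clause headed by 'notified'; c-commands the reflexive but lies outside its binding domain — cannot bind it (Principle A).

the editors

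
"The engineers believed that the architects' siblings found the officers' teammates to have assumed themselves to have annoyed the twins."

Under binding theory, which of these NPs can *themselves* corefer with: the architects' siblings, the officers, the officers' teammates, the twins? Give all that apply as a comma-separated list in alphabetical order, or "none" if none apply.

the officers' teammates

*themselves* is a reflexive; Principle A requires it to be bound within its binding domain — the clause headed by 'assumed'.
— the architects' siblings: subject of the clause headed by 'found'; c-commands the reflexive but lies outside its binding domain — cannot bind it (Principle A).
— the officers: possessor inside the subject DP of the clause headed by 'assumed'; does not c-command the reflexive — cannot bind it (Principle A).
— the officers' teammates: subject of the clause headed by 'assumed'; c-commands the reflexive within its binding domain — allowed (Principle A).
— the twins: object of the clause headed by 'annoyed'; does not c-command the reflexive — cannot bind it (Principle A).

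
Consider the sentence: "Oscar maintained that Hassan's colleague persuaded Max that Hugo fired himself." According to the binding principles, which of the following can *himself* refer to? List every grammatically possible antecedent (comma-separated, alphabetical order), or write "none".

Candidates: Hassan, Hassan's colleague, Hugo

*himself* is a reflexive; Principle A requires it to be bound within its binding domain — the clause headed by 'fired'.
— Hassan: possessor inside the subject DP of the clause headed by 'persuaded'; does not c-command the reflexive — cannot bind it (Principle A).
— Hassan's colleague: subject of the clause headed by 'persuaded'; c-commands the reflexive but lies outside its binding domain — cannot bind it (Principle A).
— Hugo: subject of the clause headed by 'fired'; c-commands the reflexive within its binding domain — allowed (Principle A).

Hugo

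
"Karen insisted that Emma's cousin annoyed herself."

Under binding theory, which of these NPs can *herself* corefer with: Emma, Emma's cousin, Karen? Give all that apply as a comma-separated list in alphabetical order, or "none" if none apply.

Emma's cousin

*herself* is a reflexive; Principle A requires it to be bound within its binding domain — the clause headed by 'annoyed'.
— Emma: possessor inside the subject DP of the clause headed by 'annoyed'; does not c-command the reflexive — cannot bind it (Principle A).
— Emma's cousin: subject of the clause headed by 'annoyed'; c-commands the reflexive within its binding domain — allowed (Principle A).
— Karen: subject of the matrix clause; c-commands the reflexive but lies outside its binding domain — cannot bind it (Principle A).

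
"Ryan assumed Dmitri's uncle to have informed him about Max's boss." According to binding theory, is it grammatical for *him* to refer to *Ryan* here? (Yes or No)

*Ryan* is an R-expression; Principle C requires it to be free (not bound by any c-commanding expression).
— him: object of the clause headed by 'informed'; the pronoun does not c-command the R-expression — coreference allowed.

Yes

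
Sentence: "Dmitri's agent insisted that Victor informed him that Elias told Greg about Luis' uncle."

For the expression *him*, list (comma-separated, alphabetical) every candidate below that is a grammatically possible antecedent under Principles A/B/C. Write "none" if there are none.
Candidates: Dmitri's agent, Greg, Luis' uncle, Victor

*him* is a pronoun; Principle B requires it to be free in its binding domain — the clause headed by 'informed'.
— Dmitri's agent: subject of the matrix clause; c-commands the pronoun but lies outside its binding domain — allowed.
— Greg: object of the clause headed by 'told'; is c-commanded by the pronoun; coreference would bind this R-expression — blocked (Principle C).
— Luis' uncle: second object of the clause headed by 'told'; is c-commanded by the pronoun; coreference would bind this R-expression — blocked (Principle C).
— Victor: subject of the clause headed by 'informed'; c-commands the pronoun within its binding domain — blocked (Principle B).

Dmitri's agent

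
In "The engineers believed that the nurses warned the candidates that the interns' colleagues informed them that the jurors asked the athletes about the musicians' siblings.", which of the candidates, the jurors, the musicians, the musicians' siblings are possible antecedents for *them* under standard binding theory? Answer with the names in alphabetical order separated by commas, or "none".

*them* is a pronoun; Principle B requires it to be free in its binding domain — the clause headed by 'informed'.
— the candidates: object of the clause headed by 'warned'; c-commands the pronoun but lies outside its binding domain — allowed.
— the jurors: subject of the clause headed by 'asked'; is c-commanded by the pronoun; coreference would bind this R-expression — blocked (Principle C).
— the musicians: possessor inside the second object DP of the clause headed by 'asked'; is c-commanded by the pronoun; coreference would bind this R-expression — blocked (Principle C).
— the musicians' siblings: second object of the clause headed by 'asked'; is c-commanded by the pronoun; coreference would bind this R-expression — blocked (Principle C).

the candidates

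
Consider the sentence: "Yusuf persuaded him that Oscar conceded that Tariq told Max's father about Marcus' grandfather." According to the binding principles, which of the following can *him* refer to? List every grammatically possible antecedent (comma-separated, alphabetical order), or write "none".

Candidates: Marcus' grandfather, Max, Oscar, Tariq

*him* is a pronoun; Principle B requires it to be free in its binding domain — the matrix clause.
— Marcus' grandfather: second object of the clause headed by 'told'; is c-commanded by the pronoun; coreference would bind this R-expression — blocked (Principle C).
— Max: possessor inside the object DP of the clause headed by 'told'; is c-commanded by the pronoun; coreference would bind this R-expression — blocked (Principle C).
— Oscar: subject of the clause headed by 'conceded'; is c-commanded by the pronoun; coreference would bind this R-expression — blocked (Principle C).
— Tariq: subject of the clause headed by 'told'; is c-commanded by the pronoun; coreference would bind this R-expression — blocked (Principle C).

none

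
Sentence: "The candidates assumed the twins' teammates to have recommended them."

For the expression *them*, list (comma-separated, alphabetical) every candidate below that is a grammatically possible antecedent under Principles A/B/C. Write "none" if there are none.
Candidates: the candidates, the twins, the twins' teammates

*them* is a pronoun; Principle B requires it to be free in its binding domain — the clause headed by 'recommended'.
— the candidates: subject of the matrix clause; c-commands the pronoun but lies outside its binding domain — allowed.
— the twins: possessor inside the subject DP of the clause headed by 'recommended'; does not c-command the pronoun — Principle B does not apply; allowed.
— the twins' teammates: subject of the clause headed by 'recommended'; c-commands the pronoun within its binding domain — blocked (Principle B).

the candidates, the twins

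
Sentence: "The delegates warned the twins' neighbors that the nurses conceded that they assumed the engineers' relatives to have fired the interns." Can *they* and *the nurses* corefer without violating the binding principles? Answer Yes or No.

Yes

*the nurses* is an R-expression; Principle C requires it to be free (not bound by any c-commanding expression).
— they: subject of the clause headed by 'assumed'; the pronoun does not c-command the R-expression — coreference allowed.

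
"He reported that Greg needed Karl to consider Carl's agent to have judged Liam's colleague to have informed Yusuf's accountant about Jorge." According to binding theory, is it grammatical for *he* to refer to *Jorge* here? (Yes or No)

No

*Jorge* is an R-expression; Principle C requires it to be free (not bound by any c-commanding expression).
— he: subject of the matrix clause; the pronoun c-commands the R-expression — coreference blocked (Principle C).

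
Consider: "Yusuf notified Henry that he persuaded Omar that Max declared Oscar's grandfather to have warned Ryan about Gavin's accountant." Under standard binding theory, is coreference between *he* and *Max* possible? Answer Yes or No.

*Max* is an R-expression; Principle C requires it to be free (not bound by any c-commanding expression).
— he: subject of the clause headed by 'persuaded'; the pronoun c-commands the R-expression — coreference blocked (Principle C).

No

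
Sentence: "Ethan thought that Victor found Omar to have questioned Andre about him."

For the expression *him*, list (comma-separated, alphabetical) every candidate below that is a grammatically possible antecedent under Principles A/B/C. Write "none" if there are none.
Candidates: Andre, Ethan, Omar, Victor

Ethan, Victor

*him* is a pronoun; Principle B requires it to be free in its binding domain — the clause headed by 'questioned'.
— Andre: object of the clause headed by 'questioned'; c-commands the pronoun within its binding domain — blocked (Principle B).
— Ethan: subject of the matrix clause; c-commands the pronoun but lies outside its binding domain — allowed.
— Omar: subject of the clause headed by 'questioned'; c-commands the pronoun within its binding domain — blocked (Principle B).
— Victor: subject of the clause headed by 'found'; c-commands the pronoun but lies outside its binding domain — allowed.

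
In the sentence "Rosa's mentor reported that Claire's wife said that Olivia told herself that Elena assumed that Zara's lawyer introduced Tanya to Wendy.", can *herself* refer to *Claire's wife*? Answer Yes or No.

*herself* is a reflexive; Principle A requires it to be bound within its binding domain — the clause headed by 'told'.
— Claire's wife: subject of the clause headed by 'said'; c-commands the reflexive but lies outside its binding domain — cannot bind it (Principle A).

No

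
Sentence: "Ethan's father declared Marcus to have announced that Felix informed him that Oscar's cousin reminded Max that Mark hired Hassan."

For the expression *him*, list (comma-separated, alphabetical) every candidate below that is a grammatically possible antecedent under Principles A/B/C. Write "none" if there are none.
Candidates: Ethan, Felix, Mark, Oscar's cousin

*him* is a pronoun; Principle B requires it to be free in its binding domain — the clause headed by 'informed'.
— Ethan: possessor inside the subject DP of the matrix clause; does not c-command the pronoun — Principle B does not apply; allowed.
— Felix: subject of the clause headed by 'informed'; c-commands the pronoun within its binding domain — blocked (Principle B).
— Mark: subject of the clause headed by 'hired'; is c-commanded by the pronoun; coreference would bind this R-expression — blocked (Principle C).
— Oscar's cousin: subject of the clause headed by 'reminded'; is c-commanded by the pronoun; coreference would bind this R-expression — blocked (Principle C).

Ethan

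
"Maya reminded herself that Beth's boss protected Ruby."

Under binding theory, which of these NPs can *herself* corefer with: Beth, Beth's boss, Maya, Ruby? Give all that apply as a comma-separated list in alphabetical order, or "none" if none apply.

*herself* is a reflexive; Principle A requires it to be bound within its binding domain — the matrix clause.
— Beth: possessor inside the subject DP of the clause headed by 'protected'; does not c-command the reflexive — cannot bind it (Principle A).
— Beth's boss: subject of the clause headed by 'protected'; does not c-command the reflexive — cannot bind it (Principle A).
— Maya: subject of the matrix clause; c-commands the reflexive within its binding domain — allowed (Principle A).
— Ruby: object of the clause headed by 'protected'; does not c-command the reflexive — cannot bind it (Principle A).

Maya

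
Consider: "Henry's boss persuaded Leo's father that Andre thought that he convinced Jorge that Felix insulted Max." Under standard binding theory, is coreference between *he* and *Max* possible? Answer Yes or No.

No

*Max* is an R-expression; Principle C requires it to be free (not bound by any c-commanding expression).
— he: subject of the clause headed by 'convinced'; the pronoun c-commands the R-expression — coreference blocked (Principle C).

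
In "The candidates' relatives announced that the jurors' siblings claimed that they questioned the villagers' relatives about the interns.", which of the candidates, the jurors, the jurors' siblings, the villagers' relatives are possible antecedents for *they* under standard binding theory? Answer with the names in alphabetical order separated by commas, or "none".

*they* is a pronoun; Principle B requires it to be free in its binding domain — the clause headed by 'questioned'.
— the candidates: possessor inside the subject DP of the matrix clause; does not c-command the pronoun — Principle B does not apply; allowed.
— the jurors: possessor inside the subject DP of the clause headed by 'claimed'; does not c-command the pronoun — Principle B does not apply; allowed.
— the jurors' siblings: subject of the clause headed by 'claimed'; c-commands the pronoun but lies outside its binding domain — allowed.
— the villagers' relatives: object of the clause headed by 'questioned'; is c-commanded by the pronoun; coreference would bind this R-expression — blocked (Principle C).

the candidates, the jurors, the jurors' siblings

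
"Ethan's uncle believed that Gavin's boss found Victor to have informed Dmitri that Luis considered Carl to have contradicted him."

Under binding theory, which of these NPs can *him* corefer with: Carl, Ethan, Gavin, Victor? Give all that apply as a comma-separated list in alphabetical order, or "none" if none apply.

Ethan, Gavin, Victor

*him* is a pronoun; Principle B requires it to be free in its binding domain — the clause headed by 'contradicted'.
— Carl: subject of the clause headed by 'contradicted'; c-commands the pronoun within its binding domain — blocked (Principle B).
— Ethan: possessor inside the subject DP of the matrix clause; does not c-command the pronoun — Principle B does not apply; allowed.
— Gavin: possessor inside the subject DP of the clause headed by 'found'; does not c-command the pronoun — Principle B does not apply; allowed.
— Victor: subject of the clause headed by 'informed'; c-commands the pronoun but lies outside its binding domain — allowed.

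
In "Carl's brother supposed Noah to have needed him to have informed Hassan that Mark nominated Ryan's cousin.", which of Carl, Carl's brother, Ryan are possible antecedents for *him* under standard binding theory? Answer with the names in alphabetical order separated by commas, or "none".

Carl, Carl's brother

*him* is a pronoun; Principle B requires it to be free in its binding domain — the clause headed by 'needed'.
— Carl: possessor inside the subject DP of the matrix clause; does not c-command the pronoun — Principle B does not apply; allowed.
— Carl's brother: subject of the matrix clause; c-commands the pronoun but lies outside its binding domain — allowed.
— Ryan: possessor inside the object DP of the clause headed by 'nominated'; is c-commanded by the pronoun; coreference would bind this R-expression — blocked (Principle C).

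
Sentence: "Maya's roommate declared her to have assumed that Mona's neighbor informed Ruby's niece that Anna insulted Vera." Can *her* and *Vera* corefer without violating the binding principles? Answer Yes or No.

*Vera* is an R-expression; Principle C requires it to be free (not bound by any c-commanding expression).
— her: subject of the clause headed by 'assumed'; the pronoun c-commands the R-expression — coreference blocked (Principle C).

No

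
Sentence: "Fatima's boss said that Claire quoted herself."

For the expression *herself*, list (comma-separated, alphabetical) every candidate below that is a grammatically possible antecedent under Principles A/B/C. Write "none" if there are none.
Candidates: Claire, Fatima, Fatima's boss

*herself* is a reflexive; Principle A requires it to be bound within its binding domain — the clause headed by 'quoted'.
— Claire: subject of the clause headed by 'quoted'; c-commands the reflexive within its binding domain — allowed (Principle A).
— Fatima: possessor inside the subject DP of the matrix clause; does not c-command the reflexive — cannot bind it (Principle A).
— Fatima's boss: subject of the matrix clause; c-commands the reflexive but lies outside its binding domain — cannot bind it (Principle A).

Claire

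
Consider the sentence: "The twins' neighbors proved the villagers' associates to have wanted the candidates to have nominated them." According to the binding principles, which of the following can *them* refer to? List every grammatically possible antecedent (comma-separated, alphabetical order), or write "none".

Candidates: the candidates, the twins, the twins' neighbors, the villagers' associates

the twins, the twins' neighbors, the villagers' associates

*them* is a pronoun; Principle B requires it to be free in its binding domain — the clause headed by 'nominated'.
— the candidates: subject of the clause headed by 'nominated'; c-commands the pronoun within its binding domain — blocked (Principle B).
— the twins: possessor inside the subject DP of the matrix clause; does not c-command the pronoun — Principle B does not apply; allowed.
— the twins' neighbors: subject of the matrix clause; c-commands the pronoun but lies outside its binding domain — allowed.
— the villagers' associates: subject of the clause headed by 'wanted'; c-commands the pronoun but lies outside its binding domain — allowed.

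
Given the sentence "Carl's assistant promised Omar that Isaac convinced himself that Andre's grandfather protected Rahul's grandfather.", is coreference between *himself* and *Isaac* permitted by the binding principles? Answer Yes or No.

*himself* is a reflexive; Principle A requires it to be bound within its binding domain — the clause headed by 'convinced'.
— Isaac: subject of the clause headed by 'convinced'; c-commands the reflexive within its binding domain — allowed (Principle A).

Yes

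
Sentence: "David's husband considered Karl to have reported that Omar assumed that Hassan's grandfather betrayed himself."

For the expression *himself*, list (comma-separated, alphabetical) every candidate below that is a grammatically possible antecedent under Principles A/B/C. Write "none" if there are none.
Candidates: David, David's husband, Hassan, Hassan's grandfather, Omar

Hassan's grandfather

*himself* is a reflexive; Principle A requires it to be bound within its binding domain — the clause headed by 'betrayed'.
— David: possessor inside the subject DP of the matrix clause; does not c-command the reflexive — cannot bind it (Principle A).
— David's husband: subject of the matrix clause; c-commands the reflexive but lies outside its binding domain — cannot bind it (Principle A).
— Hassan: possessor inside the subject DP of the clause headed by 'betrayed'; does not c-command the reflexive — cannot bind it (Principle A).
— Hassan's grandfather: subject of the clause headed by 'betrayed'; c-commands the reflexive within its binding domain — allowed (Principle A).
— Omar: subject of the clause headed by 'assumed'; c-commands the reflexive but lies outside its binding domain — cannot bind it (Principle A).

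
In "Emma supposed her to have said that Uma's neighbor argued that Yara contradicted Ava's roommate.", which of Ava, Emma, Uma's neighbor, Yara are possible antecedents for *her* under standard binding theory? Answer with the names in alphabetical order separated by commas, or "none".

*her* is a pronoun; Principle B requires it to be free in its binding domain — the matrix clause.
— Ava: possessor inside the object DP of the clause headed by 'contradicted'; is c-commanded by the pronoun; coreference would bind this R-expression — blocked (Principle C).
— Emma: subject of the matrix clause; c-commands the pronoun within its binding domain — blocked (Principle B).
— Uma's neighbor: subject of the clause headed by 'argued'; is c-commanded by the pronoun; coreference would bind this R-expression — blocked (Principle C).
— Yara: subject of the clause headed by 'contradicted'; is c-commanded by the pronoun; coreference would bind this R-expression — blocked (Principle C).

none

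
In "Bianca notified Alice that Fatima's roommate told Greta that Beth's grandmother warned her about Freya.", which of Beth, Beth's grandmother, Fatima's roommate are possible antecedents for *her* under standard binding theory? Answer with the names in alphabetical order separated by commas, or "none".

*her* is a pronoun; Principle B requires it to be free in its binding domain — the clause headed by 'warned'.
— Beth: possessor inside the subject DP of the clause headed by 'warned'; does not c-command the pronoun — Principle B does not apply; allowed.
— Beth's grandmother: subject of the clause headed by 'warned'; c-commands the pronoun within its binding domain — blocked (Principle B).
— Fatima's roommate: subject of the clause headed by 'told'; c-commands the pronoun but lies outside its binding domain — allowed.

Beth, Fatima's roommate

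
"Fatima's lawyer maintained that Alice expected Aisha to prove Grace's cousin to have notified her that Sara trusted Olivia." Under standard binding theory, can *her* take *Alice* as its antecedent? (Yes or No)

Yes

*her* is a pronoun; Principle B requires it to be free in its binding domain — the clause headed by 'notified'.
— Alice: subject of the clause headed by 'expected'; c-commands the pronoun but lies outside its binding domain — allowed.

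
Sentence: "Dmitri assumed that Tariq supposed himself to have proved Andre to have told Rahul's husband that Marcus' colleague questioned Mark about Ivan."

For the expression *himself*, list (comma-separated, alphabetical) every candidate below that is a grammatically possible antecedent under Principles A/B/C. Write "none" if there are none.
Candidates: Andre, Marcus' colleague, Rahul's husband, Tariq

*himself* is a reflexive; Principle A requires it to be bound within its binding domain — the clause headed by 'supposed'.
— Andre: subject of the clause headed by 'told'; does not c-command the reflexive — cannot bind it (Principle A).
— Marcus' colleague: subject of the clause headed by 'questioned'; does not c-command the reflexive — cannot bind it (Principle A).
— Rahul's husband: object of the clause headed by 'told'; does not c-command the reflexive — cannot bind it (Principle A).
— Tariq: subject of the clause headed by 'supposed'; c-commands the reflexive within its binding domain — allowed (Principle A).

Tariq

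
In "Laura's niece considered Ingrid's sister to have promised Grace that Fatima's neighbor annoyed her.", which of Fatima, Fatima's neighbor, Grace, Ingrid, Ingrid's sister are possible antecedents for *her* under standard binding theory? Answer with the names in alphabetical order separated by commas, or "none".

*her* is a pronoun; Principle B requires it to be free in its binding domain — the clause headed by 'annoyed'.
— Fatima: possessor inside the subject DP of the clause headed by 'annoyed'; does not c-command the pronoun — Principle B does not apply; allowed.
— Fatima's neighbor: subject of the clause headed by 'annoyed'; c-commands the pronoun within its binding domain — blocked (Principle B).
— Grace: object of the clause headed by 'promised'; c-commands the pronoun but lies outside its binding domain — allowed.
— Ingrid: possessor inside the subject DP of the clause headed by 'promised'; does not c-command the pronoun — Principle B does not apply; allowed.
— Ingrid's sister: subject of the clause headed by 'promised'; c-commands the pronoun but lies outside its binding domain — allowed.

Fatima, Grace, Ingrid, Ingrid's sister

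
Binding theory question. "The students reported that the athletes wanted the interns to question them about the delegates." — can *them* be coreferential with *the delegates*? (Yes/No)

No

*them* is a pronoun; Principle B requires it to be free in its binding domain — the clause headed by 'question'.
— the delegates: second object of the clause headed by 'question'; is c-commanded by the pronoun; coreference would bind this R-expression — blocked (Principle C).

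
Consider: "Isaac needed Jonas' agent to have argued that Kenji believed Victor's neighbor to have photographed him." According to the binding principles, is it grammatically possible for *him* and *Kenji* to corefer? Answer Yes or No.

*him* is a pronoun; Principle B requires it to be free in its binding domain — the clause headed by 'photographed'.
— Kenji: subject of the clause headed by 'believed'; c-commands the pronoun but lies outside its binding domain — allowed.

Yes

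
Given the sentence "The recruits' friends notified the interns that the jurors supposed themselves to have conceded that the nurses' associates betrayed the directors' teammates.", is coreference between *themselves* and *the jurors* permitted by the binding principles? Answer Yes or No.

Yes

*themselves* is a reflexive; Principle A requires it to be bound within its binding domain — the clause headed by 'supposed'.
— the jurors: subject of the clause headed by 'supposed'; c-commands the reflexive within its binding domain — allowed (Principle A).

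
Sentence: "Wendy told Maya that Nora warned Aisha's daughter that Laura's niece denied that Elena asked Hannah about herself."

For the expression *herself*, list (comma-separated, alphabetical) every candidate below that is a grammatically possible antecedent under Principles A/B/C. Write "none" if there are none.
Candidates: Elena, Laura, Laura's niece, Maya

*herself* is a reflexive; Principle A requires it to be bound within its binding domain — the clause headed by 'asked'.
— Elena: subject of the clause headed by 'asked'; c-commands the reflexive within its binding domain — allowed (Principle A).
— Laura: possessor inside the subject DP of the clause headed by 'denied'; does not c-command the reflexive — cannot bind it (Principle A).
— Laura's niece: subject of the clause headed by 'denied'; c-commands the reflexive but lies outside its binding domain — cannot bind it (Principle A).
— Maya: object of the matrix clause; c-commands the reflexive but lies outside its binding domain — cannot bind it (Principle A).

Elena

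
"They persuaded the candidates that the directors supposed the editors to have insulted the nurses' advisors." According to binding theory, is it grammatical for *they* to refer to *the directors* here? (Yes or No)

No

*the directors* is an R-expression; Principle C requires it to be free (not bound by any c-commanding expression).
— they: subject of the matrix clause; the pronoun c-commands the R-expression — coreference blocked (Principle C).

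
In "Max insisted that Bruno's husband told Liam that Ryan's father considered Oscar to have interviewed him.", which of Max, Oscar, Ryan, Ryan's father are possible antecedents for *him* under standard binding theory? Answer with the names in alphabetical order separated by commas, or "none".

*him* is a pronoun; Principle B requires it to be free in its binding domain — the clause headed by 'interviewed'.
— Max: subject of the matrix clause; c-commands the pronoun but lies outside its binding domain — allowed.
— Oscar: subject of the clause headed by 'interviewed'; c-commands the pronoun within its binding domain — blocked (Principle B).
— Ryan: possessor inside the subject DP of the clause headed by 'considered'; does not c-command the pronoun — Principle B does not apply; allowed.
— Ryan's father: subject of the clause headed by 'considered'; c-commands the pronoun but lies outside its binding domain — allowed.

Max, Ryan, Ryan's father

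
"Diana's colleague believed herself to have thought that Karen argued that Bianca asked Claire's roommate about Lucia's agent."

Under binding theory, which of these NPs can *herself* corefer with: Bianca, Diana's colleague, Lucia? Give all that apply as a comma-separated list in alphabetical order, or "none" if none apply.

*herself* is a reflexive; Principle A requires it to be bound within its binding domain — the matrix clause.
— Bianca: subject of the clause headed by 'asked'; does not c-command the reflexive — cannot bind it (Principle A).
— Diana's colleague: subject of the matrix clause; c-commands the reflexive within its binding domain — allowed (Principle A).
— Lucia: possessor inside the second object DP of the clause headed by 'asked'; does not c-command the reflexive — cannot bind it (Principle A).

Diana's colleague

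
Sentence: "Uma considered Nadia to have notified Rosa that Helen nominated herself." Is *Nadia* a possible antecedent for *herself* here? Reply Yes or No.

No

*herself* is a reflexive; Principle A requires it to be bound within its binding domain — the clause headed by 'nominated'.
— Nadia: subject of the clause headed by 'notified'; c-commands the reflexive but lies outside its binding domain — cannot bind it (Principle A).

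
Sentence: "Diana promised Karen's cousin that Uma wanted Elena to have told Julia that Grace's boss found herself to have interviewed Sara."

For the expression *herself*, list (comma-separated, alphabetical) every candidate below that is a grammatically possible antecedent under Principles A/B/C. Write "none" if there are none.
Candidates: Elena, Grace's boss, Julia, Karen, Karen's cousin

Grace's boss

*herself* is a reflexive; Principle A requires it to be bound within its binding domain — the clause headed by 'found'.
— Elena: subject of the clause headed by 'told'; c-commands the reflexive but lies outside its binding domain — cannot bind it (Principle A).
— Grace's boss: subject of the clause headed by 'found'; c-commands the reflexive within its binding domain — allowed (Principle A).
— Julia: object of the clause headed by 'told'; c-commands the reflexive but lies outside its binding domain — cannot bind it (Principle A).
— Karen: possessor inside the object DP of the matrix clause; does not c-command the reflexive — cannot bind it (Principle A).
— Karen's cousin: object of the matrix clause; c-commands the reflexive but lies outside its binding domain — cannot bind it (Principle A).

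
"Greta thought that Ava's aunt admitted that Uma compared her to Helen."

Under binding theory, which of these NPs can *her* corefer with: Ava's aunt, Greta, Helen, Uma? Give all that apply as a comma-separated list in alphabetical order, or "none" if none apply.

Ava's aunt, Greta

*her* is a pronoun; Principle B requires it to be free in its binding domain — the clause headed by 'compared'.
— Ava's aunt: subject of the clause headed by 'admitted'; c-commands the pronoun but lies outside its binding domain — allowed.
— Greta: subject of the matrix clause; c-commands the pronoun but lies outside its binding domain — allowed.
— Helen: second object of the clause headed by 'compared'; is c-commanded by the pronoun; coreference would bind this R-expression — blocked (Principle C).
— Uma: subject of the clause headed by 'compared'; c-commands the pronoun within its binding domain — blocked (Principle B).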